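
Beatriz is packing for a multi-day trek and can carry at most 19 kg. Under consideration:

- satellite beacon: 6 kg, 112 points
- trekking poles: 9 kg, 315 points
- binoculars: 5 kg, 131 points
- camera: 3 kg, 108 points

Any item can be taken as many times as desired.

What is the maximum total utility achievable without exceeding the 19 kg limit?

648

Taking 6×camera: 18 kg used, 648 in utility.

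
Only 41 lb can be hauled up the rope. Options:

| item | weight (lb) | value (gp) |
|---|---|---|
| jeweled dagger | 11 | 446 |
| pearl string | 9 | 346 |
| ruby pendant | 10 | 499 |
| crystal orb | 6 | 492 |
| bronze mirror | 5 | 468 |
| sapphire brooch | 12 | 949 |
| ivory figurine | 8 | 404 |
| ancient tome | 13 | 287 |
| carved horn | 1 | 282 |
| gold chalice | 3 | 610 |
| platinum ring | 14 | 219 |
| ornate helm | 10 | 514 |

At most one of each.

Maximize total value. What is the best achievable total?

3322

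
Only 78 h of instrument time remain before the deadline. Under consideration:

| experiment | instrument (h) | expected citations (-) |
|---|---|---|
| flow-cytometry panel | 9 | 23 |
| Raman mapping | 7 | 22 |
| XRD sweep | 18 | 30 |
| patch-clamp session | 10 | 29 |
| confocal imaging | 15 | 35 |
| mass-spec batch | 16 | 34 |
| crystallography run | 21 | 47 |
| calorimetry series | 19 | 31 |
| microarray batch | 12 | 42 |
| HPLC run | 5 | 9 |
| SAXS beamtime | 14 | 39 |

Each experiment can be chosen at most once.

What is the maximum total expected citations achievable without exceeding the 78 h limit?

Density check — microarray batch 3.50, Raman mapping 3.14, patch-clamp session 2.90, SAXS beamtime 2.79 are the best per h.
A density-first pass picks flow-cytometry panel + Raman mapping + patch-clamp session + confocal imaging + microarray batch + HPLC run + SAXS beamtime — 199 at 72 h.
The 15 h tied up in confocal imaging is better spent on crystallography run — total rises to 211 (78 h).
Runner-up flow-cytometry panel + Raman mapping + confocal imaging + crystallography run + microarray batch + SAXS beamtime tops out at 208.

211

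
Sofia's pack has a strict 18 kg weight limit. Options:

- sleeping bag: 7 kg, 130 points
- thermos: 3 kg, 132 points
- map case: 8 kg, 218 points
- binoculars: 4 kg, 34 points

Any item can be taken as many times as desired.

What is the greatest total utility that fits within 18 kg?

The ratio ordering already packs tightly: 6×thermos, 18 kg, 792.
Nothing else within 18 kg beats 792.

792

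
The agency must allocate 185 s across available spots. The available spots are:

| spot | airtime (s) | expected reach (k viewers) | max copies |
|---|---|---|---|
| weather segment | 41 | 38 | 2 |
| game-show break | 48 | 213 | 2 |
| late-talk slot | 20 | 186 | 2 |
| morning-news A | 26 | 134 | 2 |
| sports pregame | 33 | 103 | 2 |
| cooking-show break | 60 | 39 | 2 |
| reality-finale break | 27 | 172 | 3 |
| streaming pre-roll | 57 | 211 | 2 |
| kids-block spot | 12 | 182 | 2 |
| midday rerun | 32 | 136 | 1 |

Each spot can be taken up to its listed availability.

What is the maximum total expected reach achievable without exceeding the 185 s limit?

1388

Taking the top-ratio spots first gives 2×late-talk slot + morning-news A + 3×reality-finale break + 2×kids-block spot for 1386 (171 s).
Replace morning-news A with midday rerun: the trade gains 2 net, giving 1388 at 177 s.
Nothing else within 185 s beats 1388.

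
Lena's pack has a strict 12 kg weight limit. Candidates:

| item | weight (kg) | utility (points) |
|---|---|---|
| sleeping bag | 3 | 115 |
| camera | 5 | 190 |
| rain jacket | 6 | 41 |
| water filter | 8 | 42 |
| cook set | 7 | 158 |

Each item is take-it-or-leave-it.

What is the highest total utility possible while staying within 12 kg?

348

A density-first pass picks sleeping bag + camera — 305 at 8 kg.
The 3 kg tied up in sleeping bag is better spent on cook set — total rises to 348 (12 kg).
An exhaustive check of the 32 subsets confirms 348.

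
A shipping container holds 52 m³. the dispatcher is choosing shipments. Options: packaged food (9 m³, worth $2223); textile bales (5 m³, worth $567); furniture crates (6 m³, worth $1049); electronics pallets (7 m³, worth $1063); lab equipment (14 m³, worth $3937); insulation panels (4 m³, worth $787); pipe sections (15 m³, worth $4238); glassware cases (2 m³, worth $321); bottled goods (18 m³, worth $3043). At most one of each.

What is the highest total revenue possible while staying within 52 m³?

Greedy by ratio would take packaged food + furniture crates + lab equipment + insulation panels + pipe sections + glassware cases: 50 m³ used, total 12555.
Replace furniture crates with electronics pallets: the trade gains 14 net, giving 12569 at 51 m³.
Runner-up packaged food + furniture crates + lab equipment + insulation panels + pipe sections + glassware cases tops out at 12555.

12569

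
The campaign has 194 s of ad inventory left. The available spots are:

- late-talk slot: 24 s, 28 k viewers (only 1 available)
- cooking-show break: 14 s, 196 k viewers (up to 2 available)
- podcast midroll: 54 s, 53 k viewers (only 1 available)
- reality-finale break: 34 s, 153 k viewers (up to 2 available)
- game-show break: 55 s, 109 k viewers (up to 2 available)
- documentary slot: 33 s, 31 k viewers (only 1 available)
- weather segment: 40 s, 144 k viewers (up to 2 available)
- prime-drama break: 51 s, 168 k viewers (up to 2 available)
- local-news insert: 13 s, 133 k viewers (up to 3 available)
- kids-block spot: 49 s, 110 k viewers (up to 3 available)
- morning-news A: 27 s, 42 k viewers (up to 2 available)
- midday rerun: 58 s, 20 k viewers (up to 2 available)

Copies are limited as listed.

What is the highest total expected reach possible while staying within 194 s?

1265

Ranking by ratio (expected reach/s): cooking-show break 14.00, local-news insert 10.23, reality-finale break 4.50.
Filling by ratio: 2×cooking-show break + 2×reality-finale break + weather segment + 3×local-news insert for 1241, with 19 s left unused.
Replace weather segment with prime-drama break: the trade gains 24 net, giving 1265 at 186 s.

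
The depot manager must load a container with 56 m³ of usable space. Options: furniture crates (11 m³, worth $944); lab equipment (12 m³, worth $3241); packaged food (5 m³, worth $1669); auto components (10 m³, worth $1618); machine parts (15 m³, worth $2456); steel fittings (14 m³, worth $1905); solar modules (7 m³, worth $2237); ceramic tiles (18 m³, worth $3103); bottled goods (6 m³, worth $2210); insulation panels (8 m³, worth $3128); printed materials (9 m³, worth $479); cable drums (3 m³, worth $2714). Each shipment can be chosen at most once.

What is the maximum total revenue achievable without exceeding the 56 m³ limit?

The ratio ordering already packs tightly: lab equipment + packaged food + machine parts + solar modules + bottled goods + insulation panels + cable drums, 56 m³, 17655.
An exhaustive check of the 4096 subsets confirms 17655.

17655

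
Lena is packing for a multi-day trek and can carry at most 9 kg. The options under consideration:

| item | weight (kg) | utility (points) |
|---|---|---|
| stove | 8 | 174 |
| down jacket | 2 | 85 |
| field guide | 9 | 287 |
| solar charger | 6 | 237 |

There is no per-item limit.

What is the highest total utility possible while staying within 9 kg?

4×down jacket uses 8 of the 9 kg and totals 340.
That's the maximum — no swap from here does better than 340.

340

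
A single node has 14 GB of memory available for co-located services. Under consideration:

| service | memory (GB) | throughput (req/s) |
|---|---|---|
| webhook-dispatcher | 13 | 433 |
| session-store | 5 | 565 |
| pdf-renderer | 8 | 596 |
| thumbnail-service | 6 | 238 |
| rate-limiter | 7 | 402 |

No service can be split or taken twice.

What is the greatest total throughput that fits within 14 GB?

The ratio ordering already packs tightly: session-store + pdf-renderer, 13 GB, 1161.
That's the maximum — no swap from here does better than 1161.

1161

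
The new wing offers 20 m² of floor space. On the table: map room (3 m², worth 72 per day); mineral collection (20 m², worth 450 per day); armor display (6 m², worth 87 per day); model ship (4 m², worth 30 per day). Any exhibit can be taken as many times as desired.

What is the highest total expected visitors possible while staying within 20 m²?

Taking the top-ratio exhibits first gives 6×map room for 432 (18 m²).
The 18 m² tied up in 6×map room is better spent on mineral collection — total rises to 450 (20 m²).
Nothing else within 20 m² beats 450.

450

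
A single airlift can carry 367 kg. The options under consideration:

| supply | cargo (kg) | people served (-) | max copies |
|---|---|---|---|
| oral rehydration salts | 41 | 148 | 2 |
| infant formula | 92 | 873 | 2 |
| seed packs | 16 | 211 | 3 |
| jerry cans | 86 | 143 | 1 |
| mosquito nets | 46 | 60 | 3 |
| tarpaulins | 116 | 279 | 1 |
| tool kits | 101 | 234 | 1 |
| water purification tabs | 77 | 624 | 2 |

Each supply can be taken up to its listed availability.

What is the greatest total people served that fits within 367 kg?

Taking the top-ratio supplies first gives oral rehydration salts + 2×infant formula + 3×seed packs + water purification tabs for 3151 (350 kg).
Dropping oral rehydration salts and 2×seed packs frees 73 kg; slotting in water purification tabs (77 kg) lifts the total to 3205 at 354 kg.
The spare 13 kg is too small for any remaining supply, and no exchange beats 3205.

3205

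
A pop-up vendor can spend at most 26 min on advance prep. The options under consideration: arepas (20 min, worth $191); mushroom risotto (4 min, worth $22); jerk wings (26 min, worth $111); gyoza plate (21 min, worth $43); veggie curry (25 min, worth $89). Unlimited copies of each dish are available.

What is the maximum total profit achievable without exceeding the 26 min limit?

213

Arepas + mushroom risotto uses 24 of the 26 min and totals 213.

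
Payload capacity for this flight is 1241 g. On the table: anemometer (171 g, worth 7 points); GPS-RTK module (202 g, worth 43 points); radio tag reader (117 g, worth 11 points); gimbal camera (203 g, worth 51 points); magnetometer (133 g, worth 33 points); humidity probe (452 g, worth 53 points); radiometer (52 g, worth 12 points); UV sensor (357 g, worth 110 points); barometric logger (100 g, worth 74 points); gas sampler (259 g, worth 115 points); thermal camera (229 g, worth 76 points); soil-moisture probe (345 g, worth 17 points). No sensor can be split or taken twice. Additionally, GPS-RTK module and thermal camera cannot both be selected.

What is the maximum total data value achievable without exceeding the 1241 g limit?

The ratio ordering already packs tightly: gimbal camera + radiometer + UV sensor + barometric logger + gas sampler + thermal camera, 1200 g, 438.
Every other selection either busts 1241 g or breaks a pairing rule or fails to beat 438.

438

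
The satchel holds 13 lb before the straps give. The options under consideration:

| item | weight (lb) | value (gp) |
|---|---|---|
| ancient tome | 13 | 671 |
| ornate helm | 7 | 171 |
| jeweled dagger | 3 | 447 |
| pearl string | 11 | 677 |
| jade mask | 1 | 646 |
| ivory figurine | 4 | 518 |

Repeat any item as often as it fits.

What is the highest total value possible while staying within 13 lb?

8398

Density check — jade mask 646.00, jeweled dagger 149.00, ivory figurine 129.50 are the best per lb.
Taking 13×jade mask: 13 lb used, 8398 in value.
Every other selection either busts 13 lb or fails to beat 8398.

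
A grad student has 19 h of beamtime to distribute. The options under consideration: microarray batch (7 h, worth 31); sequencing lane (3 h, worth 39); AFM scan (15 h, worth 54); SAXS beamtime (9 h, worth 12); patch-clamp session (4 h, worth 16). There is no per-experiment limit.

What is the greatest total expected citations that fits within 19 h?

234

Density check — sequencing lane 13.00, microarray batch 4.43, patch-clamp session 4.00, AFM scan 3.60 are the best per h.
Best packing: 6×sequencing lane — 18 h, 234 total.
The spare 1 h is too small for any remaining experiment, and no exchange beats 234.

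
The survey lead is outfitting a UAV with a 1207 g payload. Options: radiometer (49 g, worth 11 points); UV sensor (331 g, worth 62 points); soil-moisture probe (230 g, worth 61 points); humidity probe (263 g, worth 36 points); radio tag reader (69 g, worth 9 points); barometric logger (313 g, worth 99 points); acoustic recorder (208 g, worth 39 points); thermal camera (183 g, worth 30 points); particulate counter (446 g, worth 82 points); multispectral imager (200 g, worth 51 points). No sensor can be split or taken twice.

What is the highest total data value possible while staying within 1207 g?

293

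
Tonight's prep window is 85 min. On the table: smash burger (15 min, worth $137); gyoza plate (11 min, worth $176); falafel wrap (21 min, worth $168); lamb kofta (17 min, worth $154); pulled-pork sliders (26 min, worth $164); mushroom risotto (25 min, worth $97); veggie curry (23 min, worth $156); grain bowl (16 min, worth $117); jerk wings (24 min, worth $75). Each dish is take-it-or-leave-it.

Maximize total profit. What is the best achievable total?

752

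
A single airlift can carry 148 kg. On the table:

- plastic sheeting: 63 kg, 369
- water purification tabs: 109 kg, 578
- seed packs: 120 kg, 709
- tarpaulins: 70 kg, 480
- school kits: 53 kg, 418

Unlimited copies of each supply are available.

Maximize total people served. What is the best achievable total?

Filling by ratio: 2×school kits for 836, with 42 kg left unused.
The 106 kg tied up in 2×school kits is better spent on 2×tarpaulins — total rises to 960 (140 kg).

960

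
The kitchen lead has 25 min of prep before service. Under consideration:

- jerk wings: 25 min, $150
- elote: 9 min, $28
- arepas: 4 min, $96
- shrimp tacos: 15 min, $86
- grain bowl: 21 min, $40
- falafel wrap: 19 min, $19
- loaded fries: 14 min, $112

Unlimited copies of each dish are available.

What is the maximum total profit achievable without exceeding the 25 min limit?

576

Density check — arepas 24.00, loaded fries 8.00, jerk wings 6.00 are the best per min.
6×arepas uses 24 of the 25 min and totals 576.
Every other selection either busts 25 min or fails to beat 576.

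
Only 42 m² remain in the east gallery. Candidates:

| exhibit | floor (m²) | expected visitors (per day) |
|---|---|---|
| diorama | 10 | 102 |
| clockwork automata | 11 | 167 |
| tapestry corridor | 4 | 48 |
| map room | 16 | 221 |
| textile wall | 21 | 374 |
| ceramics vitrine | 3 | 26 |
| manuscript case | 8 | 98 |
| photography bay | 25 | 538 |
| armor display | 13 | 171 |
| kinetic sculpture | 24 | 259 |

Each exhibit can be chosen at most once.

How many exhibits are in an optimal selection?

2

The maximum expected visitors within 42 m² is 759.
For example map room + photography bay achieves it, using 41 m².
All optima have 2 exhibits.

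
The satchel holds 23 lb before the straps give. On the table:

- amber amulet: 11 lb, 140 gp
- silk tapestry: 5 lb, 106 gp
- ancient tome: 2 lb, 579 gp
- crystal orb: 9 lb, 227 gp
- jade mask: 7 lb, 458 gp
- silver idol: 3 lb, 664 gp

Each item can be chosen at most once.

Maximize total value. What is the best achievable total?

1928

Taking ancient tome + crystal orb + jade mask + silver idol: 21 lb used, 1928 in value.
Nothing else within 23 lb beats 1928.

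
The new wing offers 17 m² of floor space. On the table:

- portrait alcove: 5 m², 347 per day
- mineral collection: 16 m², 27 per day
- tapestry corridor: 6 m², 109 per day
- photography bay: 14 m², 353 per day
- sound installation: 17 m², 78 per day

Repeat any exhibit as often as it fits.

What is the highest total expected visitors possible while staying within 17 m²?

Taking 3×portrait alcove: 15 m² used, 1041 in expected visitors.
The spare 2 m² is too small for any remaining exhibit, and no exchange beats 1041.

1041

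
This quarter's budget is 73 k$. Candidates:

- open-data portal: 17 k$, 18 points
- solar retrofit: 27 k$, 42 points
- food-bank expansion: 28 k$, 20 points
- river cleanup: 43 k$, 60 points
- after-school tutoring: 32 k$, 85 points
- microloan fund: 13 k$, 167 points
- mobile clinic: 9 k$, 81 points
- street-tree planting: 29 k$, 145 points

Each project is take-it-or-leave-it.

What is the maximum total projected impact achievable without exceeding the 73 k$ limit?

Open-data portal + microloan fund + mobile clinic + street-tree planting uses 68 of the 73 k$ and totals 411.

411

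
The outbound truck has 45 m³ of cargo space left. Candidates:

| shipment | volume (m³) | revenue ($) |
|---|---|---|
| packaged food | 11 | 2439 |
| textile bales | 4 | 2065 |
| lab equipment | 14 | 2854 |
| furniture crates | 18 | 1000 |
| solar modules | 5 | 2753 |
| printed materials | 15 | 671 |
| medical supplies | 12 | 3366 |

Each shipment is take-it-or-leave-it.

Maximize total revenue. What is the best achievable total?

Taking the top-ratio shipments first gives packaged food + textile bales + solar modules + medical supplies for 10623 (32 m³).
The 4 m³ tied up in textile bales is better spent on lab equipment — total rises to 11412 (42 m³).
The closest alternative, textile bales + lab equipment + solar modules + medical supplies, reaches only 11038.

11412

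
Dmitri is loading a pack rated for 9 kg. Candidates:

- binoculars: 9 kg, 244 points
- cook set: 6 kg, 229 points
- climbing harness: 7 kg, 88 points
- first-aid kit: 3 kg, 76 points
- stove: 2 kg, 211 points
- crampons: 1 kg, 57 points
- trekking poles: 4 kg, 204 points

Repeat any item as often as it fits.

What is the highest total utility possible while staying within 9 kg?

Density check — stove 105.50, crampons 57.00, trekking poles 51.00, cook set 38.17 are the best per kg.
Taking 4×stove + crampons: 9 kg used, 901 in utility.

901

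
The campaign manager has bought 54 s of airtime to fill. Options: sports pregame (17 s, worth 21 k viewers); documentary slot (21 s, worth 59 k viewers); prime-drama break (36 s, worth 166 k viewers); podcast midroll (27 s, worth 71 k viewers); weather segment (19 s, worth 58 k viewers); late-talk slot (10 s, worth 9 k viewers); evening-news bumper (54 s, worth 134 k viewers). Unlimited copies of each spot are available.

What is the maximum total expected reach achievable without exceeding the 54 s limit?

187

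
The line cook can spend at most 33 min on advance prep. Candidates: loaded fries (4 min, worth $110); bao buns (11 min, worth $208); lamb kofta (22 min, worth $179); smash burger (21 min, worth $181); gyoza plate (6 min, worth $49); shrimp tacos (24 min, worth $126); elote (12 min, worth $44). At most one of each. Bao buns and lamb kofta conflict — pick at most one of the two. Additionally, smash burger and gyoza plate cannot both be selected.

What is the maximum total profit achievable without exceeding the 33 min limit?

411

The ratio ordering already packs tightly: loaded fries + bao buns + gyoza plate + elote, 33 min, 411.
Runner-up bao buns + smash burger tops out at 389.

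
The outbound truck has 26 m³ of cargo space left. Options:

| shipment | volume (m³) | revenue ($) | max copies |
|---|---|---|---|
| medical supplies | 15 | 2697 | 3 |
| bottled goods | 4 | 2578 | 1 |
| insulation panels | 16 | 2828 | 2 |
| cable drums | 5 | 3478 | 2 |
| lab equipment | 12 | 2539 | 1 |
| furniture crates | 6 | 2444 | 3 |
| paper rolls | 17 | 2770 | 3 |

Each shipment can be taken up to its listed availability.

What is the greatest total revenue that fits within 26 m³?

14422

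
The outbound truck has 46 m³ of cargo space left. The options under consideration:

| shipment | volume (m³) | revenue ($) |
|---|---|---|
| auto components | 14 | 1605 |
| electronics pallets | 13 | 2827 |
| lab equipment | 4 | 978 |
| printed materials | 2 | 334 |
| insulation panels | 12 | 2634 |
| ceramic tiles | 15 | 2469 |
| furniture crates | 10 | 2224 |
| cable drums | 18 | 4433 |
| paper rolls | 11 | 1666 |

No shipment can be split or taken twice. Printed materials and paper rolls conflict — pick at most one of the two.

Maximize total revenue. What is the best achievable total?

10603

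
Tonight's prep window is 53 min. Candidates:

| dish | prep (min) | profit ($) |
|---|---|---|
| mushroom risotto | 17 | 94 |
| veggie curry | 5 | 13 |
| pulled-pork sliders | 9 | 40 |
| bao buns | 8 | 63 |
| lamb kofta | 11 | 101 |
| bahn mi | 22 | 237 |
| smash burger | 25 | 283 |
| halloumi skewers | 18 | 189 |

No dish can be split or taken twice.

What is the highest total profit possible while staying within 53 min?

535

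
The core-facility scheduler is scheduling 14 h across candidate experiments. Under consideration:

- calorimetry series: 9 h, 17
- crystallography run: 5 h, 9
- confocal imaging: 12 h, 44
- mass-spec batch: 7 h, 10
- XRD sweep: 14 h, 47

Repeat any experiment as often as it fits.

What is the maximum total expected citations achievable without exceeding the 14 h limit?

47

Greedy by ratio would take confocal imaging: 12 h used, total 44.
The 12 h tied up in confocal imaging is better spent on XRD sweep — total rises to 47 (14 h).
Nothing else within 14 h beats 47.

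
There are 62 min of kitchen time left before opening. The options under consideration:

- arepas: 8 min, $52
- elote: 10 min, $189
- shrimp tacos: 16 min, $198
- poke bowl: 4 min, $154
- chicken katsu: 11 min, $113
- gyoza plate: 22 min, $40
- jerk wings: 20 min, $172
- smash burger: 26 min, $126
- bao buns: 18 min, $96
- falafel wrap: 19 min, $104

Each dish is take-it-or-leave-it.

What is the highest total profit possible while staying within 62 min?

826

Best packing: elote + shrimp tacos + poke bowl + chicken katsu + jerk wings — 61 min, 826 total.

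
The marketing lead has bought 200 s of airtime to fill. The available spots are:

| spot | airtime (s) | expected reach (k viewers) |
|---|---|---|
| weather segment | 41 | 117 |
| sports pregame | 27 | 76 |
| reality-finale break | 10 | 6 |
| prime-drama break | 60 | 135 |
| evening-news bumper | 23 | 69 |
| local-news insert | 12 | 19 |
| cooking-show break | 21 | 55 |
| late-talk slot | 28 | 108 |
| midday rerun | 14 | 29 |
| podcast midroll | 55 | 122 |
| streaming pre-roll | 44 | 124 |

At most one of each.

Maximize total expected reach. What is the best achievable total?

By expected reach per s: late-talk slot 3.86, evening-news bumper 3.00, weather segment 2.85 lead.
Weather segment + sports pregame + evening-news bumper + cooking-show break + late-talk slot + midday rerun + streaming pre-roll uses 198 of the 200 s and totals 578.

578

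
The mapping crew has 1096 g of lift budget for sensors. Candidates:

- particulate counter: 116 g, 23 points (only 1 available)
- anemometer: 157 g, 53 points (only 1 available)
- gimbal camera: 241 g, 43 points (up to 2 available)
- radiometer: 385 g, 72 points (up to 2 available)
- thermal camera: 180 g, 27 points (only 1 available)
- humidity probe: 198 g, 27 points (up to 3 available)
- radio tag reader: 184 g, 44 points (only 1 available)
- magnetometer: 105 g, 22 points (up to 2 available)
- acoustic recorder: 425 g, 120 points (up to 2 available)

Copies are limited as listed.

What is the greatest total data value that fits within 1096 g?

Taking anemometer + 2×acoustic recorder: 1007 g used, 293 in data value.
No other feasible combination exceeds 293.

293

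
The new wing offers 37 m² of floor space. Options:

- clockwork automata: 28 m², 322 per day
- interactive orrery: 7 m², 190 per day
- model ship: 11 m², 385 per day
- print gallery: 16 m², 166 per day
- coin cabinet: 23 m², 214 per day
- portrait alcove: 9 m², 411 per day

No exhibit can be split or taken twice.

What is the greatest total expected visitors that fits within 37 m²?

986

Interactive orrery + model ship + portrait alcove uses 27 of the 37 m² and totals 986.
Runner-up model ship + print gallery + portrait alcove tops out at 962.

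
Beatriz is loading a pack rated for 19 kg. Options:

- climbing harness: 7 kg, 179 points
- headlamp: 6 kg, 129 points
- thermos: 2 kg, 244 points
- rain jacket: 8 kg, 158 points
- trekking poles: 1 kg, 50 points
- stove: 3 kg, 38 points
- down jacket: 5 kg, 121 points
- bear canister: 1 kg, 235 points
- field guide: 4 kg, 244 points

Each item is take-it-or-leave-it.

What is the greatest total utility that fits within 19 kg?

Taking the top-ratio items first gives climbing harness + thermos + trekking poles + stove + bear canister + field guide for 990 (18 kg).
Replace trekking poles and stove with down jacket: the trade gains 33 net, giving 1023 at 19 kg.

1023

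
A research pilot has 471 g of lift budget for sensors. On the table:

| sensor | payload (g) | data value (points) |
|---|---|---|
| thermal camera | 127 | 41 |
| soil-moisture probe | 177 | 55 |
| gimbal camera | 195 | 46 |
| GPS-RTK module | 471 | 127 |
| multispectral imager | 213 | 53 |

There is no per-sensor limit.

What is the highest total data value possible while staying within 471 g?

A density-first pass picks 3×thermal camera — 123 at 381 g.
Dropping thermal camera frees 127 g; slotting in soil-moisture probe (177 g) lifts the total to 137 at 431 g.
That's the maximum — no swap from here does better than 137.

137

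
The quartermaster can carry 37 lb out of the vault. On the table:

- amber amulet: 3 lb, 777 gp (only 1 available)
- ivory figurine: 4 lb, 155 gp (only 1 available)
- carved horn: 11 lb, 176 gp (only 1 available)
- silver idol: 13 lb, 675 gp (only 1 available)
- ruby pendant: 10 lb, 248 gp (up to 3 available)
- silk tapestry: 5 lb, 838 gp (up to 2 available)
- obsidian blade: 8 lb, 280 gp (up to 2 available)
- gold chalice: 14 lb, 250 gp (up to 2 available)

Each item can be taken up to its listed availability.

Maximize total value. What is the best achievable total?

3408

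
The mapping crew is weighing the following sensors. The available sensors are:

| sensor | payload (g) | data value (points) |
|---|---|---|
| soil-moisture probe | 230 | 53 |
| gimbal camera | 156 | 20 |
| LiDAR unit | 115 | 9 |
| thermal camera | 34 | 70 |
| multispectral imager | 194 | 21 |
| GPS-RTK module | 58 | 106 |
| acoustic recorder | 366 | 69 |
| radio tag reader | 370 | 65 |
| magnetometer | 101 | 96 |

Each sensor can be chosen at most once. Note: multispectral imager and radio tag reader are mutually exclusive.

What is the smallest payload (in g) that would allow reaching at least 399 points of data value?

Minimise g subject to total data value ≥ 399.
soil-moisture probe + LiDAR unit + thermal camera + GPS-RTK module + acoustic recorder + magnetometer reaches 403 using 904 g.
No combination under 904 g hits 399.

904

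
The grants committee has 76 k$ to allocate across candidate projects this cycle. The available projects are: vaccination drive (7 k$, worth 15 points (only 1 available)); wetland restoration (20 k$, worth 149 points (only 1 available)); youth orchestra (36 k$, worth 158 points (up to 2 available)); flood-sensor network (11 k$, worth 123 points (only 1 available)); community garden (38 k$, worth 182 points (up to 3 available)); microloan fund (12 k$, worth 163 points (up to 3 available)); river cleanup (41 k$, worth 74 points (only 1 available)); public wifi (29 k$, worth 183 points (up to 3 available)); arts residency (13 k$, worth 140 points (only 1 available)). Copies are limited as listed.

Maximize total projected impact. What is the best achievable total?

795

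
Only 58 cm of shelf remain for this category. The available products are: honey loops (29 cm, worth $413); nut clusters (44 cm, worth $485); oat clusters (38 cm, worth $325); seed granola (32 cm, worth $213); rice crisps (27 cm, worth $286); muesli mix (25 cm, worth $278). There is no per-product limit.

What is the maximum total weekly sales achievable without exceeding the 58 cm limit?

826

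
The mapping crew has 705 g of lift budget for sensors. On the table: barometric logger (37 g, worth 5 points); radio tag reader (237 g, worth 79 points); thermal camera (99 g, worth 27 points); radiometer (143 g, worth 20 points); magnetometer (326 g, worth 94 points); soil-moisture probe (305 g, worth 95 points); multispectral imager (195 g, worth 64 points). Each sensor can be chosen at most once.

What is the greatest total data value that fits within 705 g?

Filling by ratio: radio tag reader + thermal camera + radiometer + multispectral imager for 190, with 31 g left unused.
Replace radiometer and multispectral imager with barometric logger + soil-moisture probe: the trade gains 16 net, giving 206 at 678 g.
An exhaustive check of the 128 subsets confirms 206.

206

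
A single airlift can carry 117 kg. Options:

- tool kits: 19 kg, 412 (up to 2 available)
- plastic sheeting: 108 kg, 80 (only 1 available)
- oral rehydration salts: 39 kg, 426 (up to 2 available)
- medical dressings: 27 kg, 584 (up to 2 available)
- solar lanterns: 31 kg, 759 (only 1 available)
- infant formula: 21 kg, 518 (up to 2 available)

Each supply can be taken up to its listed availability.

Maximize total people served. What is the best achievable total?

Taking the top-ratio supplies first gives 2×tool kits + solar lanterns + 2×infant formula for 2619 (111 kg).
Replace infant formula with medical dressings: the trade gains 66 net, giving 2685 at 117 kg.

2685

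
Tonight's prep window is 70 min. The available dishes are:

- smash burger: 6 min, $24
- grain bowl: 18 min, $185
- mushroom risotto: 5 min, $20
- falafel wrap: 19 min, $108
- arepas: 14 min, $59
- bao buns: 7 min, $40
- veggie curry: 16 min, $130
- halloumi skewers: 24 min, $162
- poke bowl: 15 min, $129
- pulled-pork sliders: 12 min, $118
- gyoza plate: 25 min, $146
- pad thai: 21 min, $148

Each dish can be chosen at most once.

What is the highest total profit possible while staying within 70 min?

Best packing: grain bowl + bao buns + veggie curry + poke bowl + pulled-pork sliders — 68 min, 602 total.
The closest alternative, grain bowl + veggie curry + halloumi skewers + pulled-pork sliders, reaches only 595.

602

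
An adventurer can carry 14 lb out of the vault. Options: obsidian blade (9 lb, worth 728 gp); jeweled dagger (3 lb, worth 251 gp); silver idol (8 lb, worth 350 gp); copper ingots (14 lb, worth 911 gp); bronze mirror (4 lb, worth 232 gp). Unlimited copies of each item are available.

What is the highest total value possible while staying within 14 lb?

1004

4×jeweled dagger uses 12 of the 14 lb and totals 1004.
Every other selection either busts 14 lb or fails to beat 1004.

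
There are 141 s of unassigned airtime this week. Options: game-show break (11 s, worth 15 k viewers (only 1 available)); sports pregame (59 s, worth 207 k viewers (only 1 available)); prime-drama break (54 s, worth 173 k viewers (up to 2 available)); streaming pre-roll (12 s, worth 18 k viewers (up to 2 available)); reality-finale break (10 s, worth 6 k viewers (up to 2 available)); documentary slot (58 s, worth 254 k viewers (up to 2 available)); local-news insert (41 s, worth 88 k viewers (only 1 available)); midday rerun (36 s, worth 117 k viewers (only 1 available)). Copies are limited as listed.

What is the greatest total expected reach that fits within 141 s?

544

The ratio ordering already packs tightly: 2×streaming pre-roll + 2×documentary slot, 140 s, 544.
Every other selection either busts 141 s or exceeds an availability limit or fails to beat 544.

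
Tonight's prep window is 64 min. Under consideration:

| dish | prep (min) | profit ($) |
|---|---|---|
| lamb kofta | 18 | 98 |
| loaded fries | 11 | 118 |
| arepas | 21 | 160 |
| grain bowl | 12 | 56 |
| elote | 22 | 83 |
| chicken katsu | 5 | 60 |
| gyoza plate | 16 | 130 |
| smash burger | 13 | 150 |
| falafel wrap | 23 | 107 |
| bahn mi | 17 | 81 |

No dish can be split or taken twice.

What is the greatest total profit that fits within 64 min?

558

Filling by ratio: lamb kofta + loaded fries + chicken katsu + gyoza plate + smash burger for 556, with 1 min left unused.
Dropping lamb kofta and chicken katsu frees 23 min; slotting in arepas (21 min) lifts the total to 558 at 61 min.
Every other selection either busts 64 min or fails to beat 558.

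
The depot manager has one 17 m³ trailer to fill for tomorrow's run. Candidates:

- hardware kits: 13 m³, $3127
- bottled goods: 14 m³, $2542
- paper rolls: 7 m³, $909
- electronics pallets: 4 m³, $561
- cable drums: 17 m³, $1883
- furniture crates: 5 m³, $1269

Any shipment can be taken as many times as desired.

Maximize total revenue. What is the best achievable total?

Best packing: 3×furniture crates — 15 m³, 3807 total.

3807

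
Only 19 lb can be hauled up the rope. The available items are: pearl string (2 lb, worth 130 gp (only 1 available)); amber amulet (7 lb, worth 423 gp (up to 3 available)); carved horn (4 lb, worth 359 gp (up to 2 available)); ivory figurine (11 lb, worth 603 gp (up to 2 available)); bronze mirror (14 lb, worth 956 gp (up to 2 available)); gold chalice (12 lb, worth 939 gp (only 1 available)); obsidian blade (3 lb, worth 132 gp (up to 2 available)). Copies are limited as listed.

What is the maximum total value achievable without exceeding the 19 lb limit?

The ratio heuristic lands on pearl string + amber amulet + 2×carved horn (1271) but leaves 2 lb idle.
But carved horn + gold chalice + obsidian blade fits in 19 lb and reaches 1430.
Every other selection either busts 19 lb or exceeds an availability limit or fails to beat 1430.

1430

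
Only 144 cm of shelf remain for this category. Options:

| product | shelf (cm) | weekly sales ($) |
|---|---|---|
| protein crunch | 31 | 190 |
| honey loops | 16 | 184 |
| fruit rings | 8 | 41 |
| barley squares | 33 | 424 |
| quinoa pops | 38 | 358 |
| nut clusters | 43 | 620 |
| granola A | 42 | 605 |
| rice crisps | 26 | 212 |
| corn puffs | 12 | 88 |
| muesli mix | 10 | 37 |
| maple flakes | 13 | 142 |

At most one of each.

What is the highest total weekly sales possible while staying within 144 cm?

1879

A density-first pass picks honey loops + fruit rings + barley squares + nut clusters + granola A — 1874 at 142 cm.
Dropping honey loops and fruit rings frees 24 cm; slotting in corn puffs + maple flakes (25 cm) lifts the total to 1879 at 143 cm.
Runner-up honey loops + fruit rings + barley squares + nut clusters + granola A tops out at 1874.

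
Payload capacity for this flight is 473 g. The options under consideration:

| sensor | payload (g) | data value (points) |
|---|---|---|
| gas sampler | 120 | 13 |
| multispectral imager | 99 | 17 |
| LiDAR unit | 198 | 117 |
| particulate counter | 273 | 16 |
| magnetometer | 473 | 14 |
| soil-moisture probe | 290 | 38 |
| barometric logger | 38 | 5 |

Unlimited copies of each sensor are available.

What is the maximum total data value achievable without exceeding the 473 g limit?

By data value per g: LiDAR unit 0.59, multispectral imager 0.17, barometric logger 0.13 lead.
Best packing: 2×LiDAR unit + 2×barometric logger — 472 g, 244 total.
No other feasible combination exceeds 244.

244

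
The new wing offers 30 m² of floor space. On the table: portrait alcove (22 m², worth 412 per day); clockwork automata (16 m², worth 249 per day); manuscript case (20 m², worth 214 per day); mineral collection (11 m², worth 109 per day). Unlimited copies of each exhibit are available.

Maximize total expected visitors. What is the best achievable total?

The ratio ordering already packs tightly: portrait alcove, 22 m², 412.

412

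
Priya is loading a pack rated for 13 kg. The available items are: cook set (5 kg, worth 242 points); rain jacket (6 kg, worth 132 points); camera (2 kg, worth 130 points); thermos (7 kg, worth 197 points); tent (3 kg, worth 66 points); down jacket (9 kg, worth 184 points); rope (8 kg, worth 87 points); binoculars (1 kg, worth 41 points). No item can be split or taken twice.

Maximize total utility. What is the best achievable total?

By utility per kg: camera 65.00, cook set 48.40, binoculars 41.00, thermos 28.14 lead.
Filling by ratio: cook set + camera + tent + binoculars for 479, with 2 kg left unused.
Dropping tent and binoculars frees 4 kg; slotting in rain jacket (6 kg) lifts the total to 504 at 13 kg.
Runner-up cook set + thermos + binoculars tops out at 480.

504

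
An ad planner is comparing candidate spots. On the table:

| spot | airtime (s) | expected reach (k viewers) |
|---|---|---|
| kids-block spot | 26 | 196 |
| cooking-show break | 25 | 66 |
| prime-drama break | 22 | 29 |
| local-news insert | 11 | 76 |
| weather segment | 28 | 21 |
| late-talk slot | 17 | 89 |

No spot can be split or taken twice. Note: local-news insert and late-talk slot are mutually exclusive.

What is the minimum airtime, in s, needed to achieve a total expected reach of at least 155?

Need the lightest bundle worth ≥ 155.
kids-block spot reaches 196 using 26 s.
Below 26 s the best achievable stays under 155.

26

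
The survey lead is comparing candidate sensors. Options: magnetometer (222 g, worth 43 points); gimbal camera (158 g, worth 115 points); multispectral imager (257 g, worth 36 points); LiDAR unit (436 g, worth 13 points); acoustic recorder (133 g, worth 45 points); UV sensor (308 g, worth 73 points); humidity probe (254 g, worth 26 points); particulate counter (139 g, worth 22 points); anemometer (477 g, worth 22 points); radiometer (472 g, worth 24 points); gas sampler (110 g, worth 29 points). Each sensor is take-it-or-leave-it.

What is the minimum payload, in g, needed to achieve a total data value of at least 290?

931

Minimise g subject to total data value ≥ 290.
magnetometer + gimbal camera + acoustic recorder + UV sensor + gas sampler reaches 305 using 931 g.
Any bundle with less than 931 g falls short of 290.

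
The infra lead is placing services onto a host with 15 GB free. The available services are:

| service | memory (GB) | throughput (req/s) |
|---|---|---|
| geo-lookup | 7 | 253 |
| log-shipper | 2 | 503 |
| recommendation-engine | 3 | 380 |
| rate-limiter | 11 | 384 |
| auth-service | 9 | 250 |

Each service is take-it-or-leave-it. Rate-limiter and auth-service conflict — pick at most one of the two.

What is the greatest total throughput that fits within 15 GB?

Geo-lookup + log-shipper + recommendation-engine uses 12 of the 15 GB and totals 1136.
Runner-up log-shipper + recommendation-engine + auth-service tops out at 1133.

1136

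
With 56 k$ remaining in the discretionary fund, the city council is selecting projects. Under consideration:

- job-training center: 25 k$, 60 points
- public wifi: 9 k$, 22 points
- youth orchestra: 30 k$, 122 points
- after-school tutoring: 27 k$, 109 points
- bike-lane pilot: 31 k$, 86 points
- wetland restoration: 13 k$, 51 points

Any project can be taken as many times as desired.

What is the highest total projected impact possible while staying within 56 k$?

224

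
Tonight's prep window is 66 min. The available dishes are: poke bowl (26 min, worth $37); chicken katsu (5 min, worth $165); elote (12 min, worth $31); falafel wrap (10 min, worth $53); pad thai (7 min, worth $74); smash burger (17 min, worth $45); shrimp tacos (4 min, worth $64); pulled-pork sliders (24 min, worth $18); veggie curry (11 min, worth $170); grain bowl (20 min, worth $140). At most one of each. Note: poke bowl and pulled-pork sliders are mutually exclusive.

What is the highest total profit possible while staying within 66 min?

666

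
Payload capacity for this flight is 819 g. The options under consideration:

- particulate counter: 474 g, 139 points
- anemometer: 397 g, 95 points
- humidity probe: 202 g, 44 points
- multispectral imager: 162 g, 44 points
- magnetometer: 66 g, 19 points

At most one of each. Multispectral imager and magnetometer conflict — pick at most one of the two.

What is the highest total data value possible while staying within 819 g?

202

Density check — particulate counter 0.29, magnetometer 0.29, multispectral imager 0.27 are the best per g.
Particulate counter + humidity probe + magnetometer uses 742 of the 819 g and totals 202.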